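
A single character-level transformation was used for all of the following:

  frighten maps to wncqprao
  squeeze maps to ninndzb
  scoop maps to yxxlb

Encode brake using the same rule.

ntjak

The word is reversed, then every letter is shifted forward by 9.
For brake: reverse → ekarb; then shift: e+9=n, k+9=t, a+9=j, r+9=a, b+9=k.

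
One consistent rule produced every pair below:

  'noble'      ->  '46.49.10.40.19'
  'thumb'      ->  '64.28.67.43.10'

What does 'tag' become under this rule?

The formula is n = 3×(alphabet index, a=1) + 4.
On tag: t=20→64, a=1→7, g=7→25.

64.7.25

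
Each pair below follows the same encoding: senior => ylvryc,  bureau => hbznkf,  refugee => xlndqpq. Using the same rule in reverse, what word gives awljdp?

Letter i (0-indexed) is shifted by i+6, so successive shifts are 6, 7, 8, ….
Reversing it on awljdp: a−6=u, w−7=p, l−8=d, j−9=a, d−10=t, p−11=e.

update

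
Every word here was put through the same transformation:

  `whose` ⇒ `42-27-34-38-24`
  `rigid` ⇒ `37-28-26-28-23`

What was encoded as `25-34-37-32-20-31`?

Each letter is replaced by its alphabet position (a=1..z=26) + 19.
Undoing it on 25-34-37-32-20-31: 25→(25−19)÷1=6=f, 34→(34−19)÷1=15=o, 37→(37−19)÷1=18=r, 32→(32−19)÷1=13=m, 20→(20−19)÷1=1=a, 31→(31−19)÷1=12=l.

formal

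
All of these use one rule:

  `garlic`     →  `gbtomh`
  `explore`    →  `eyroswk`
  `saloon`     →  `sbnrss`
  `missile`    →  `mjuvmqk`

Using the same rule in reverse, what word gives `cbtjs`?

cargo

In garlic: g→g is +0, a→b is +1, r→t is +2, l→o is +3 — the shift increases by 1 each position. Letter i (0-indexed) is shifted by i+0, so successive shifts are 0, 1, 2, ….
Decoding cbtjs: c−0=c, b−1=a, t−2=r, j−3=g, s−4=o.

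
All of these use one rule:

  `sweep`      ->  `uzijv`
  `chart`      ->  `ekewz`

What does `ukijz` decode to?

In sweep: s→u is +2, w→z is +3, e→i is +4, e→j is +5 — the shift increases by 1 each position. The shift increases by 1 at each position, starting from +2: 2, 3, 4, ….
Decoding ukijz: u−2=s, k−3=h, i−4=e, j−5=e, z−6=t.

sheet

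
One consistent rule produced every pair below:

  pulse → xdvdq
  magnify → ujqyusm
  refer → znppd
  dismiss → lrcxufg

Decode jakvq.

brake

In pulse: p→x is +8, u→d is +9, l→v is +10, s→d is +11 — the shift increases by 1 each position. The shift increases by 1 at each position, starting from +8: 8, 9, 10, ….
Decoding jakvq: j−8=b, a−9=r, k−10=a, v−11=k, q−12=e.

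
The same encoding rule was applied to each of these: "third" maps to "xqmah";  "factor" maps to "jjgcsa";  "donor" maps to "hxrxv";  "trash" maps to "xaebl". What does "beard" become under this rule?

Shifts by position in third: pos 0: t→x (+4), pos 1: h→q (+9), pos 2: i→m (+4), pos 3: r→a (+9) — repeating every 2. A repeating key of period 2 is used — shifts +4, +9 over and over.
For beard: b+4=f, e+9=n, a+4=e, r+9=a, d+4=h.

fneah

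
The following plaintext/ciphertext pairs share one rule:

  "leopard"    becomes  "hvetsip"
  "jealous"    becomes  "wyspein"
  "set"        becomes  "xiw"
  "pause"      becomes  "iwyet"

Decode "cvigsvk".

grocery

The output letters match the input read backwards, each shifted +4: leopard reversed is drapoel. The word is reversed, then every letter is shifted forward by 4.
Decoding cvigsvk: shift back: c−4=y, v−4=r, i−4=e, g−4=c, s−4=o, v−4=r, k−4=g → yrecorg; then reverse → grocery.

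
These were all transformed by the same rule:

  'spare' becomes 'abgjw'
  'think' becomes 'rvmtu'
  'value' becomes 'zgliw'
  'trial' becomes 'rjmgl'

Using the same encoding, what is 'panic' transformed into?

bgtmo

s(18)→a(0) and p(15)→b(1) fit y≡17x+6 (mod 26); the inverse of 17 mod 26 is 23. This is an affine cipher: with a=0,…,z=25, each position x becomes (17x+6) mod 26.
Applying it to panic: p(15)→17·15+6≡1=b; a(0)→17·0+6≡6=g; n(13)→17·13+6≡19=t; i(8)→17·8+6≡12=m; c(2)→17·2+6≡14=o (all mod 26).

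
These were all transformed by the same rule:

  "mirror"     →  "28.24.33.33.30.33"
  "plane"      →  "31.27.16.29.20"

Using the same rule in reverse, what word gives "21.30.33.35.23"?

forth

m is letter #13 and maps to 28: an offset of 15. The number is (letter's place in the alphabet, a=1) + 15.
Decoding 21.30.33.35.23: 21→(21−15)÷1=6=f, 30→(30−15)÷1=15=o, 33→(33−15)÷1=18=r, 35→(35−15)÷1=20=t, 23→(23−15)÷1=8=h.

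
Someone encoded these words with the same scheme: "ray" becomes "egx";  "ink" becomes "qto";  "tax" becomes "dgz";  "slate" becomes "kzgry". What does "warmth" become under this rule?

The output letters match the input read backwards, each shifted +6: ray reversed is yar. Two steps: reverse the string, then apply a Caesar shift of +6.
Applying it to warmth: reverse → htmraw; then shift: h+6=n, t+6=z, m+6=s, r+6=x, a+6=g, w+6=c.

nzsxgc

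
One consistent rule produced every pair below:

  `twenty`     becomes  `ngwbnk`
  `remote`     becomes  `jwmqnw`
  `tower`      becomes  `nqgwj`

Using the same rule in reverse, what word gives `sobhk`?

candy

t(19)→n(13) and w(22)→g(6) fit y≡15x+14 (mod 26); the inverse of 15 mod 26 is 7. Each letter's alphabet position (a=0..z=25) is mapped through 15·x+14 mod 26 — an affine cipher.
Undoing it on sobhk: s(18)→7·(18−14)≡2=c; o(14)→7·(14−14)≡0=a; b(1)→7·(1−14)≡13=n; h(7)→7·(7−14)≡3=d; k(10)→7·(10−14)≡24=y (all mod 26).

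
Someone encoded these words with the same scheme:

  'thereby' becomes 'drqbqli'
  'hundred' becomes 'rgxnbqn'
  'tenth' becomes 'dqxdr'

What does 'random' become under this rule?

The rule splits by letter class: vowels +12, consonants +10.
For random: r(cons)+10=b, a(vowel)+12=m, n(cons)+10=x, d(cons)+10=n, o(vowel)+12=a, m(cons)+10=w.

bmxnaw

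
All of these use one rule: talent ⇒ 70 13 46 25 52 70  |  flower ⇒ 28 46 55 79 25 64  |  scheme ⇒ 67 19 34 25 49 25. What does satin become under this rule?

t(#20)→70 and a(#1)→13: differences scale by 3, so n = 3·pos + 10. The formula is n = 3×(alphabet index, a=1) + 10.
For satin: s=19→67, a=1→13, t=20→70, i=9→37, n=14→52.

67 13 70 37 52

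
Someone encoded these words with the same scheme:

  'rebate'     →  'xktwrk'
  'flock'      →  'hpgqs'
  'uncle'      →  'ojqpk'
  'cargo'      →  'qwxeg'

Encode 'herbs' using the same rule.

r(17)→x(23) and e(4)→k(10) fit y≡23x+22 (mod 26); the inverse of 23 mod 26 is 17. Treating letters as 0–25, the rule is x ↦ 23x + 22 (mod 26).
On herbs: h(7)→23·7+22≡1=b; e(4)→23·4+22≡10=k; r(17)→23·17+22≡23=x; b(1)→23·1+22≡19=t; s(18)→23·18+22≡20=u (all mod 26).

bkxtu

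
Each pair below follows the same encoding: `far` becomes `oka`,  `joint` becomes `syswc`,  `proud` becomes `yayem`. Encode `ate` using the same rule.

The shift depends on letter class: consonant f→o is +9, but vowel a→k is +10. Two shifts are in play — +10 for a/e/i/o/u, +9 for every other letter.
On ate: a(vowel)+10=k, t(cons)+9=c, e(vowel)+10=o.

kco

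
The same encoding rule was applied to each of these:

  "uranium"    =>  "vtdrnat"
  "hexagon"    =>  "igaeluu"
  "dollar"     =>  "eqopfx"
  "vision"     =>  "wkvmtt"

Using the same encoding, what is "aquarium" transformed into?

bsxewobu

In uranium: u→v is +1, r→t is +2, a→d is +3, n→r is +4 — the shift increases by 1 each position. Each letter shifts forward by (position + 1), i.e. 1, 2, 3, … — the shift grows by one for each successive letter.
Applying it to aquarium: a+1=b, q+2=s, u+3=x, a+4=e, r+5=w, i+6=o, u+7=b, m+8=u.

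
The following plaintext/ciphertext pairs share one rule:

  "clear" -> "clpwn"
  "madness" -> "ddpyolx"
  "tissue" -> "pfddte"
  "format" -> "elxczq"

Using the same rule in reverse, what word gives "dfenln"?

cactus

The output letters match the input read backwards, each shifted +11: clear reversed is raelc. Read the word backwards and shift each letter +11.
Reversing it on dfenln: shift back: d−11=s, f−11=u, e−11=t, n−11=c, l−11=a, n−11=c → sutcac; then reverse → cactus.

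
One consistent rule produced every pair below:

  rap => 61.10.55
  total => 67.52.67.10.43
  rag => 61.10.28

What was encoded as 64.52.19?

r(#18)→61 and a(#1)→10: differences scale by 3, so n = 3·pos + 7. The formula is n = 3×(alphabet index, a=1) + 7.
Decoding 64.52.19: 64→(64−7)÷3=19=s, 52→(52−7)÷3=15=o, 19→(19−7)÷3=4=d.

sod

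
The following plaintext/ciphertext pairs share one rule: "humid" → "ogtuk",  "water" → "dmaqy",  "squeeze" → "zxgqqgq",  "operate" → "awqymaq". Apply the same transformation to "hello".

oqssa

The shift depends on letter class: consonant h→o is +7, but vowel u→g is +12. Vowels shift forward by 12 and consonants shift forward by 7.
Applying it to hello: h(cons)+7=o, e(vowel)+12=q, l(cons)+7=s, l(cons)+7=s, o(vowel)+12=a.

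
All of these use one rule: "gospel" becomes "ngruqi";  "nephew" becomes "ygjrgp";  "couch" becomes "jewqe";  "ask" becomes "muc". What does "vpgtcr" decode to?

The output letters match the input read backwards, each shifted +2: gospel reversed is lepsog. The word is reversed, then every letter is shifted forward by 2.
Reversing it on vpgtcr: shift back: v−2=t, p−2=n, g−2=e, t−2=r, c−2=a, r−2=p → tnerap; then reverse → parent.

parent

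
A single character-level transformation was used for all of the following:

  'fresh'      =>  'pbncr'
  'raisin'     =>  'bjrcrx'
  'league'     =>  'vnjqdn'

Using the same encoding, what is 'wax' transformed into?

Two shifts are in play — +9 for a/e/i/o/u, +10 for every other letter.
On wax: w(cons)+10=g, a(vowel)+9=j, x(cons)+10=h.

gjh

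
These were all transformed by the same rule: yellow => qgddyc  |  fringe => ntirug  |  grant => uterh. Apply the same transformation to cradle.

stezdg

This is an affine cipher: with a=0,…,z=25, each position x becomes (7x+4) mod 26.
Applying it to cradle: c(2)→7·2+4≡18=s; r(17)→7·17+4≡19=t; a(0)→7·0+4≡4=e; d(3)→7·3+4≡25=z; l(11)→7·11+4≡3=d; e(4)→7·4+4≡6=g (all mod 26).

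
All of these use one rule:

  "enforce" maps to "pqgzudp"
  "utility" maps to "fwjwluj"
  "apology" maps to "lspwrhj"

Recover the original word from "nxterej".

custody

Shifts by position in enforce: pos 0: e→p (+11), pos 1: n→q (+3), pos 2: f→g (+1), pos 3: o→z (+11), pos 4: r→u (+3), pos 5: c→d (+1) — repeating every 3. A repeating key of period 3 is used — shifts +11, +3, +1 over and over.
Decoding nxterej: n−11=c, x−3=u, t−1=s, e−11=t, r−3=o, e−1=d, j−11=y.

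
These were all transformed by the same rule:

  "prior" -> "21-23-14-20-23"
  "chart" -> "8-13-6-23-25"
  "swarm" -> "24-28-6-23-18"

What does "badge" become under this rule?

Letters become their 1-based position plus 5 (so a→6, b→7, …).
Applying it to badge: b=2→7, a=1→6, d=4→9, g=7→12, e=5→10.

7-6-9-12-10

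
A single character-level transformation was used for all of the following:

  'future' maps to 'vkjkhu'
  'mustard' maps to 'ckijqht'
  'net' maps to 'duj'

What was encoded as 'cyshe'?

Compare letters: f→v is +16, u→k is +16, t→j is +16 — a constant shift. Every letter moves 16 places later in the alphabet, wrapping around z→a.
Decoding cyshe: c−16=m, y−16=i, s−16=c, h−16=r, e−16=o.

micro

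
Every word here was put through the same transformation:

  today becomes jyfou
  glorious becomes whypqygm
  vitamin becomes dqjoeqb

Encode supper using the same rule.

Each letter's alphabet position (a=0..z=25) is mapped through 23·x+14 mod 26 — an affine cipher.
On supper: s(18)→23·18+14≡12=m; u(20)→23·20+14≡6=g; p(15)→23·15+14≡21=v; p(15)→23·15+14≡21=v; e(4)→23·4+14≡2=c; r(17)→23·17+14≡15=p (all mod 26).

mgvvcp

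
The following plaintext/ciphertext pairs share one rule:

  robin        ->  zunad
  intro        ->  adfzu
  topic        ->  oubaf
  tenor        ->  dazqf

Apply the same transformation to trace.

qomdf

The output letters match the input read backwards, each shifted +12: robin reversed is nibor. The word is reversed, then every letter is shifted forward by 12.
On trace: reverse → ecart; then shift: e+12=q, c+12=o, a+12=m, r+12=d, t+12=f.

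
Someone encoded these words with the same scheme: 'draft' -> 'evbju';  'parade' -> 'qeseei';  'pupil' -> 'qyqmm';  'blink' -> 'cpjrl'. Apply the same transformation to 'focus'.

gsdyt

Shifts by position in draft: pos 0: d→e (+1), pos 1: r→v (+4), pos 2: a→b (+1), pos 3: f→j (+4) — repeating every 2. A repeating key of period 2 is used — shifts +1, +4 over and over.
For focus: f+1=g, o+4=s, c+1=d, u+4=y, s+1=t.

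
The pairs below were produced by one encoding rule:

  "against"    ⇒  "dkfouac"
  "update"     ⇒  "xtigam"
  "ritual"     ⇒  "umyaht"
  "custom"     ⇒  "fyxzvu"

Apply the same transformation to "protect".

Letter i (0-indexed) is shifted by i+3, so successive shifts are 3, 4, 5, ….
On protect: p+3=s, r+4=v, o+5=t, t+6=z, e+7=l, c+8=k, t+9=c.

svtzlkc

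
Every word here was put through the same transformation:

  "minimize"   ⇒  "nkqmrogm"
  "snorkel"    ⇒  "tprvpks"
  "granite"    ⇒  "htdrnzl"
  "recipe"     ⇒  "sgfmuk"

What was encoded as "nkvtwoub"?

misprint

In minimize: m→n is +1, i→k is +2, n→q is +3, i→m is +4 — the shift increases by 1 each position. Each letter shifts forward by (position + 1), i.e. 1, 2, 3, … — the shift grows by one for each successive letter.
Reversing it on nkvtwoub: n−1=m, k−2=i, v−3=s, t−4=p, w−5=r, o−6=i, u−7=n, b−8=t.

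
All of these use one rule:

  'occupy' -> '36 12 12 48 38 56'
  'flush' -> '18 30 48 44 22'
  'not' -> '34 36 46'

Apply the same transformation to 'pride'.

Each letter becomes 2×(its alphabet position, a=1..z=26) + 6.
For pride: p=16→38, r=18→42, i=9→24, d=4→14, e=5→16.

38 42 24 14 16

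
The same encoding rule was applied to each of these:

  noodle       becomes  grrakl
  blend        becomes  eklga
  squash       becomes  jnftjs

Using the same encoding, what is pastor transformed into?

This is an affine cipher: with a=0,…,z=25, each position x becomes (11x+19) mod 26.
For pastor: p(15)→11·15+19≡2=c; a(0)→11·0+19≡19=t; s(18)→11·18+19≡9=j; t(19)→11·19+19≡20=u; o(14)→11·14+19≡17=r; r(17)→11·17+19≡24=y (all mod 26).

ctjury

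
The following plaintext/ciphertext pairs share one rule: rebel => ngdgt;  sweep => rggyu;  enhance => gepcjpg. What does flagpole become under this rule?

Read the word backwards and shift each letter +2.
For flagpole: reverse → elopgalf; then shift: e+2=g, l+2=n, o+2=q, p+2=r, g+2=i, a+2=c, l+2=n, f+2=h.

gnqricnh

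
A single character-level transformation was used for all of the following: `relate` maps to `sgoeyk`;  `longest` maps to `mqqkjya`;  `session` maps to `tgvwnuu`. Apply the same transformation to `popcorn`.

qqsgtxu

In relate: r→s is +1, e→g is +2, l→o is +3, a→e is +4 — the shift increases by 1 each position. Letter i (0-indexed) is shifted by i+1, so successive shifts are 1, 2, 3, ….
On popcorn: p+1=q, o+2=q, p+3=s, c+4=g, o+5=t, r+6=x, n+7=u.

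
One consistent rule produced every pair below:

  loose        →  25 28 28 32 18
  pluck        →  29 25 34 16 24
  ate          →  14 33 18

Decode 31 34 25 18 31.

l is letter #12 and maps to 25: an offset of 13. The number is (letter's place in the alphabet, a=1) + 13.
Decoding 31 34 25 18 31: 31→(31−13)÷1=18=r, 34→(34−13)÷1=21=u, 25→(25−13)÷1=12=l, 18→(18−13)÷1=5=e, 31→(31−13)÷1=18=r.

ruler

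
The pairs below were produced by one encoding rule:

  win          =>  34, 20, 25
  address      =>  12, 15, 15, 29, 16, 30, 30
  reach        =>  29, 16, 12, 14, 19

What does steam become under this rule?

30, 31, 16, 12, 24

w is letter #23 and maps to 34: an offset of 11. Each letter is replaced by its alphabet position (a=1..z=26) + 11.
For steam: s=19→30, t=20→31, e=5→16, a=1→12, m=13→24.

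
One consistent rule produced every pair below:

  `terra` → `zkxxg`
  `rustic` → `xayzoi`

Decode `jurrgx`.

Compare letters: t→z is +6, e→k is +6, r→x is +6 — a constant shift. Every letter moves 6 places later in the alphabet, wrapping around z→a.
Reversing it on jurrgx: j−6=d, u−6=o, r−6=l, r−6=l, g−6=a, x−6=r.

dollar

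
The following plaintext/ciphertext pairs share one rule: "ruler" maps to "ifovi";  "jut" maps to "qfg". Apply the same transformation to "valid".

Each pair mirrors across the alphabet (r↔i, u↔f, l↔o): positions sum to 25. This is the alphabet-reversal cipher (Atbash): a becomes z, b becomes y, etc.
On valid: v↔e, a↔z, l↔o, i↔r, d↔w.

ezorw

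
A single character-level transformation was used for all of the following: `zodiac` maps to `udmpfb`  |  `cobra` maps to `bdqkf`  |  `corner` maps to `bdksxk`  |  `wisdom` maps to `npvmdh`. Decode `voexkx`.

sphere

z(25)→u(20) and o(14)→d(3) fit y≡11x+5 (mod 26); the inverse of 11 mod 26 is 19. This is an affine cipher: with a=0,…,z=25, each position x becomes (11x+5) mod 26.
Reversing it on voexkx: v(21)→19·(21−5)≡18=s; o(14)→19·(14−5)≡15=p; e(4)→19·(4−5)≡7=h; x(23)→19·(23−5)≡4=e; k(10)→19·(10−5)≡17=r; x(23)→19·(23−5)≡4=e (all mod 26).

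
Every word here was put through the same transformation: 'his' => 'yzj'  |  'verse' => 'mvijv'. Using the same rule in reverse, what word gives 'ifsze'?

Each letter is shifted forward by 17 in the alphabet (a Caesar shift of +17).
Decoding ifsze: i−17=r, f−17=o, s−17=b, z−17=i, e−17=n.

robin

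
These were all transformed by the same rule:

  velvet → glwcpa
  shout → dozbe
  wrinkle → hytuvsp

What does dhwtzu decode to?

salmon

Shifts by position in velvet: pos 0: v→g (+11), pos 1: e→l (+7), pos 2: l→w (+11), pos 3: v→c (+7) — repeating every 2. The shifts repeat in a cycle of length 2: positions 0,1,… shift by +11, +7, then the pattern repeats.
Undoing it on dhwtzu: d−11=s, h−7=a, w−11=l, t−7=m, z−11=o, u−7=n.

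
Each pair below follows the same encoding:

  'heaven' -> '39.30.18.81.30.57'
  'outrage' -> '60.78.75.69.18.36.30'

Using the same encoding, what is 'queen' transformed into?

h(#8)→39 and e(#5)→30: differences scale by 3, so n = 3·pos + 15. The formula is n = 3×(alphabet index, a=1) + 15.
On queen: q=17→66, u=21→78, e=5→30, e=5→30, n=14→57.

66.78.30.30.57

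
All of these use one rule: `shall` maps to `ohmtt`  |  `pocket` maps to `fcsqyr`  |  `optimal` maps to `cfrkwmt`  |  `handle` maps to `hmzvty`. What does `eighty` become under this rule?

s(18)→o(14) and h(7)→h(7) fit y≡3x+12 (mod 26); the inverse of 3 mod 26 is 9. Each letter's alphabet position (a=0..z=25) is mapped through 3·x+12 mod 26 — an affine cipher.
For eighty: e(4)→3·4+12≡24=y; i(8)→3·8+12≡10=k; g(6)→3·6+12≡4=e; h(7)→3·7+12≡7=h; t(19)→3·19+12≡17=r; y(24)→3·24+12≡6=g (all mod 26).

ykehrg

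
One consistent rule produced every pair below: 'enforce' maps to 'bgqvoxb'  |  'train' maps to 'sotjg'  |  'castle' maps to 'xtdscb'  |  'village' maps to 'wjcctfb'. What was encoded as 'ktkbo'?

Each letter's alphabet position (a=0..z=25) is mapped through 15·x+19 mod 26 — an affine cipher.
Decoding ktkbo: k(10)→7·(10−19)≡15=p; t(19)→7·(19−19)≡0=a; k(10)→7·(10−19)≡15=p; b(1)→7·(1−19)≡4=e; o(14)→7·(14−19)≡17=r (all mod 26).

paper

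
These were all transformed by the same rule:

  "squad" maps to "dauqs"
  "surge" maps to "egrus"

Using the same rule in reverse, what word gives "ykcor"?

rocky

The output letters match the input read backwards: squad reversed is dauqs. The word is simply reversed.
Reversing it on ykcor: then reverse → rocky.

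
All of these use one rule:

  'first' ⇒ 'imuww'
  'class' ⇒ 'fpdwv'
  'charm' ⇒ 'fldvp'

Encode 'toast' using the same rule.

Shifts by position in first: pos 0: f→i (+3), pos 1: i→m (+4), pos 2: r→u (+3), pos 3: s→w (+4) — repeating every 2. The shifts repeat in a cycle of length 2: positions 0,1,… shift by +3, +4, then the pattern repeats.
On toast: t+3=w, o+4=s, a+3=d, s+4=w, t+3=w.

wsdww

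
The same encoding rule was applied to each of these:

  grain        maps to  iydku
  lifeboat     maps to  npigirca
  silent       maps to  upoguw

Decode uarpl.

Shifts by position in grain: pos 0: g→i (+2), pos 1: r→y (+7), pos 2: a→d (+3), pos 3: i→k (+2), pos 4: n→u (+7) — repeating every 3. The shifts repeat in a cycle of length 3: positions 0,1,… shift by +2, +7, +3, then the pattern repeats.
Reversing it on uarpl: u−2=s, a−7=t, r−3=o, p−2=n, l−7=e.

stone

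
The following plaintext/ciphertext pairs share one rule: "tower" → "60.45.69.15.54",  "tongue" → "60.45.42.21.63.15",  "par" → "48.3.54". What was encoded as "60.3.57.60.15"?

taste

t(#20)→60 and o(#15)→45: differences scale by 3, so n = 3·pos + 0. With a=1..z=26, the number is 3·pos.
Reversing it on 60.3.57.60.15: 60→(60−0)÷3=20=t, 3→(3−0)÷3=1=a, 57→(57−0)÷3=19=s, 60→(60−0)÷3=20=t, 15→(15−0)÷3=5=e.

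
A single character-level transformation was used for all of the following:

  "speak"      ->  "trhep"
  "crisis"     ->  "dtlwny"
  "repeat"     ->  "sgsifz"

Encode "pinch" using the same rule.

In speak: s→t is +1, p→r is +2, e→h is +3, a→e is +4 — the shift increases by 1 each position. Letter i (0-indexed) is shifted by i+1, so successive shifts are 1, 2, 3, ….
For pinch: p+1=q, i+2=k, n+3=q, c+4=g, h+5=m.

qkqgm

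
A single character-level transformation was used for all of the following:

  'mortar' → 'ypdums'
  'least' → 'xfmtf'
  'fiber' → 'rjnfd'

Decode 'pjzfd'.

diner

Shifts by position in mortar: pos 0: m→y (+12), pos 1: o→p (+1), pos 2: r→d (+12), pos 3: t→u (+1) — repeating every 2. It's a Vigenère-style cipher with numeric key [12,1]: position i shifts by key[i mod 2].
Undoing it on pjzfd: p−12=d, j−1=i, z−12=n, f−1=e, d−12=r.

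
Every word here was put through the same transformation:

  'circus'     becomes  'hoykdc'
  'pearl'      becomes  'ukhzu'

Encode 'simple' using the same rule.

xotxuo

Each letter shifts forward by (position + 5), i.e. 5, 6, 7, … — the shift grows by one for each successive letter.
On simple: s+5=x, i+6=o, m+7=t, p+8=x, l+9=u, e+10=o.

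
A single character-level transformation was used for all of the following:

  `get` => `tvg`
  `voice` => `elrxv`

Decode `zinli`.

armor

This is the alphabet-reversal cipher (Atbash): a becomes z, b becomes y, etc.
Decoding zinli: z↔a, i↔r, n↔m, l↔o, i↔r.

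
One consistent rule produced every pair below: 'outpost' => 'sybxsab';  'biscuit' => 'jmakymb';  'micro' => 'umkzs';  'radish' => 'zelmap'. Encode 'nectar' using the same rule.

vikbez

The shift depends on letter class: consonant t→b is +8, but vowel o→s is +4. Vowels shift forward by 4 and consonants shift forward by 8.
Applying it to nectar: n(cons)+8=v, e(vowel)+4=i, c(cons)+8=k, t(cons)+8=b, a(vowel)+4=e, r(cons)+8=z.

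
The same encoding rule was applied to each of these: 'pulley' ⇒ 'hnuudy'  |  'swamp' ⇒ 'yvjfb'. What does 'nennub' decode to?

sleeve

The output letters match the input read backwards, each shifted +9: pulley reversed is yellup. The word is reversed, then every letter is shifted forward by 9.
Reversing it on nennub: shift back: n−9=e, e−9=v, n−9=e, n−9=e, u−9=l, b−9=s → eveels; then reverse → sleeve.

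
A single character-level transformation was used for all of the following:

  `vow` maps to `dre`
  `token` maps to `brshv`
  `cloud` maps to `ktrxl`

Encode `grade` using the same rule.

ozdlh

The shift depends on letter class: consonant v→d is +8, but vowel o→r is +3. Two shifts are in play — +3 for a/e/i/o/u, +8 for every other letter.
For grade: g(cons)+8=o, r(cons)+8=z, a(vowel)+3=d, d(cons)+8=l, e(vowel)+3=h.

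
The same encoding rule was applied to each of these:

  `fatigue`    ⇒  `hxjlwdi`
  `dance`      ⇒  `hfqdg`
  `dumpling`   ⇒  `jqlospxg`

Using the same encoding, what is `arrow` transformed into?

The output letters match the input read backwards, each shifted +3: fatigue reversed is eugitaf. The word is reversed, then every letter is shifted forward by 3.
Applying it to arrow: reverse → worra; then shift: w+3=z, o+3=r, r+3=u, r+3=u, a+3=d.

zruud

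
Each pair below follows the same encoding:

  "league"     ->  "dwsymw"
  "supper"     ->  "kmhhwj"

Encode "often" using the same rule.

gxlwf

Compare letters: l→d is +18, e→w is +18, a→s is +18 — a constant shift. Each letter is shifted forward by 18 in the alphabet (a Caesar shift of +18).
For often: o+18=g, f+18=x, t+18=l, e+18=w, n+18=f.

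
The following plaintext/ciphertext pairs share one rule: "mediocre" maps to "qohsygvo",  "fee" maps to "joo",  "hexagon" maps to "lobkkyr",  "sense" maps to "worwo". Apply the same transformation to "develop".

The rule splits by letter class: vowels +10, consonants +4.
On develop: d(cons)+4=h, e(vowel)+10=o, v(cons)+4=z, e(vowel)+10=o, l(cons)+4=p, o(vowel)+10=y, p(cons)+4=t.

hozopyt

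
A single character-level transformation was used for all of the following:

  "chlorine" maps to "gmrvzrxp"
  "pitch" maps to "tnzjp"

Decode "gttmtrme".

conflict

In chlorine: c→g is +4, h→m is +5, l→r is +6, o→v is +7 — the shift increases by 1 each position. Each letter shifts forward by (position + 4), i.e. 4, 5, 6, … — the shift grows by one for each successive letter.
Decoding gttmtrme: g−4=c, t−5=o, t−6=n, m−7=f, t−8=l, r−9=i, m−10=c, e−11=t.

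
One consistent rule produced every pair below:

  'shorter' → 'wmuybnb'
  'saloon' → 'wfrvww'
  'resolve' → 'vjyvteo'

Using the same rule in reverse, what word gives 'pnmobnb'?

In shorter: s→w is +4, h→m is +5, o→u is +6, r→y is +7 — the shift increases by 1 each position. The shift increases by 1 at each position, starting from +4: 4, 5, 6, ….
Decoding pnmobnb: p−4=l, n−5=i, m−6=g, o−7=h, b−8=t, n−9=e, b−10=r.

lighter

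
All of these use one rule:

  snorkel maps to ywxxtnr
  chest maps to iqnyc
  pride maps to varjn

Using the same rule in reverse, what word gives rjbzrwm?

Shifts by position in snorkel: pos 0: s→y (+6), pos 1: n→w (+9), pos 2: o→x (+9), pos 3: r→x (+6), pos 4: k→t (+9), pos 5: e→n (+9) — repeating every 3. A repeating key of period 3 is used — shifts +6, +9, +9 over and over.
Reversing it on rjbzrwm: r−6=l, j−9=a, b−9=s, z−6=t, r−9=i, w−9=n, m−6=g.

lasting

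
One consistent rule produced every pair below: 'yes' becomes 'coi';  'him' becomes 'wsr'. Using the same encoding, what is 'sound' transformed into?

The output letters match the input read backwards, each shifted +10: yes reversed is sey. The word is reversed, then every letter is shifted forward by 10.
For sound: reverse → dnuos; then shift: d+10=n, n+10=x, u+10=e, o+10=y, s+10=c.

nxeyc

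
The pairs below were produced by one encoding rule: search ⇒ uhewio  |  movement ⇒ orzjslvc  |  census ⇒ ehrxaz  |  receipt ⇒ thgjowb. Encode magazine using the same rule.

odkffpvn

In search: s→u is +2, e→h is +3, a→e is +4, r→w is +5 — the shift increases by 1 each position. Each letter shifts forward by (position + 2), i.e. 2, 3, 4, … — the shift grows by one for each successive letter.
Applying it to magazine: m+2=o, a+3=d, g+4=k, a+5=f, z+6=f, i+7=p, n+8=v, e+9=n.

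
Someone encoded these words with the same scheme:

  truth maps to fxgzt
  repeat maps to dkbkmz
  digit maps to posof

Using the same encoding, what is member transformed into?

ykyhqx

Shifts by position in truth: pos 0: t→f (+12), pos 1: r→x (+6), pos 2: u→g (+12), pos 3: t→z (+6) — repeating every 2. It's a Vigenère-style cipher with numeric key [12,6]: position i shifts by key[i mod 2].
For member: m+12=y, e+6=k, m+12=y, b+6=h, e+12=q, r+6=x.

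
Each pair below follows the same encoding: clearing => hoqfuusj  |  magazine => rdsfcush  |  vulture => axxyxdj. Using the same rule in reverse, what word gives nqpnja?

indigo

Shifts by position in clearing: pos 0: c→h (+5), pos 1: l→o (+3), pos 2: e→q (+12), pos 3: a→f (+5), pos 4: r→u (+3), pos 5: i→u (+12) — repeating every 3. A repeating key of period 3 is used — shifts +5, +3, +12 over and over.
Reversing it on nqpnja: n−5=i, q−3=n, p−12=d, n−5=i, j−3=g, a−12=o.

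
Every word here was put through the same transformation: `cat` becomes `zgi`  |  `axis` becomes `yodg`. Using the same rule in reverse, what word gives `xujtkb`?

The output letters match the input read backwards, each shifted +6: cat reversed is tac. The word is reversed, then every letter is shifted forward by 6.
Reversing it on xujtkb: shift back: x−6=r, u−6=o, j−6=d, t−6=n, k−6=e, b−6=v → rodnev; then reverse → vendor.

vendor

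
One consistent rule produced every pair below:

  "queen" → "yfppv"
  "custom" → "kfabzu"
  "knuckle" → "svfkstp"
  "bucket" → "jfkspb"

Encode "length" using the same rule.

The shift depends on letter class: consonant q→y is +8, but vowel u→f is +11. Vowels shift forward by 11 and consonants shift forward by 8.
Applying it to length: l(cons)+8=t, e(vowel)+11=p, n(cons)+8=v, g(cons)+8=o, t(cons)+8=b, h(cons)+8=p.

tpvobp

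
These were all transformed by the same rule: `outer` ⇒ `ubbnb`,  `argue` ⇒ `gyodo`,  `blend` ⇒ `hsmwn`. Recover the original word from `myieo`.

grave

In outer: o→u is +6, u→b is +7, t→b is +8, e→n is +9 — the shift increases by 1 each position. Letter i (0-indexed) is shifted by i+6, so successive shifts are 6, 7, 8, ….
Decoding myieo: m−6=g, y−7=r, i−8=a, e−9=v, o−10=e.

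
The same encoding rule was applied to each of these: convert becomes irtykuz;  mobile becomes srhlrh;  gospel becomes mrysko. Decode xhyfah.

Shifts by position in convert: pos 0: c→i (+6), pos 1: o→r (+3), pos 2: n→t (+6), pos 3: v→y (+3) — repeating every 2. A repeating key of period 2 is used — shifts +6, +3 over and over.
Decoding xhyfah: x−6=r, h−3=e, y−6=s, f−3=c, a−6=u, h−3=e.

rescue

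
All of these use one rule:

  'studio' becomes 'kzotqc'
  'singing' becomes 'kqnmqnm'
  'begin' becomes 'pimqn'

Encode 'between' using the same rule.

Treating letters as 0–25, the rule is x ↦ 15x + 0 (mod 26).
For between: b(1)→15·1+0≡15=p; e(4)→15·4+0≡8=i; t(19)→15·19+0≡25=z; w(22)→15·22+0≡18=s; e(4)→15·4+0≡8=i; e(4)→15·4+0≡8=i; n(13)→15·13+0≡13=n (all mod 26).

pizsiin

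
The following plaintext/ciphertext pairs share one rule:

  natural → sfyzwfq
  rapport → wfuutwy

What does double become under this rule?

itzgqj

Compare letters: n→s is +5, a→f is +5, t→y is +5 — a constant shift. It's a constant shift of +5 (ROT5).
For double: d+5=i, o+5=t, u+5=z, b+5=g, l+5=q, e+5=j.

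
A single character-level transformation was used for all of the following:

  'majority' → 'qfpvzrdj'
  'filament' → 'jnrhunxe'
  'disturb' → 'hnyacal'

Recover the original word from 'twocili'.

In majority: m→q is +4, a→f is +5, j→p is +6, o→v is +7 — the shift increases by 1 each position. Each letter shifts forward by (position + 4), i.e. 4, 5, 6, … — the shift grows by one for each successive letter.
Undoing it on twocili: t−4=p, w−5=r, o−6=i, c−7=v, i−8=a, l−9=c, i−10=y.

privacy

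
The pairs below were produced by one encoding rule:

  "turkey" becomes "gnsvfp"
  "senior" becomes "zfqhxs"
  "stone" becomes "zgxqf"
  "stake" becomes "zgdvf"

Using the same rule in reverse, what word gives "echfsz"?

pliers

Treating letters as 0–25, the rule is x ↦ 7x + 3 (mod 26).
Decoding echfsz: e(4)→15·(4−3)≡15=p; c(2)→15·(2−3)≡11=l; h(7)→15·(7−3)≡8=i; f(5)→15·(5−3)≡4=e; s(18)→15·(18−3)≡17=r; z(25)→15·(25−3)≡18=s (all mod 26).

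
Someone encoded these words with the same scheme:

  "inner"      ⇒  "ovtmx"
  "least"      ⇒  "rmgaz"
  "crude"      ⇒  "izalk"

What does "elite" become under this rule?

ktobk

Shifts by position in inner: pos 0: i→o (+6), pos 1: n→v (+8), pos 2: n→t (+6), pos 3: e→m (+8) — repeating every 2. The shifts repeat in a cycle of length 2: positions 0,1,… shift by +6, +8, then the pattern repeats.
On elite: e+6=k, l+8=t, i+6=o, t+8=b, e+6=k.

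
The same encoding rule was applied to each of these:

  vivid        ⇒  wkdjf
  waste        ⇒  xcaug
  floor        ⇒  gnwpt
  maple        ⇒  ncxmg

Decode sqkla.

Shifts by position in vivid: pos 0: v→w (+1), pos 1: i→k (+2), pos 2: v→d (+8), pos 3: i→j (+1), pos 4: d→f (+2) — repeating every 3. It's a Vigenère-style cipher with numeric key [1,2,8]: position i shifts by key[i mod 3].
Reversing it on sqkla: s−1=r, q−2=o, k−8=c, l−1=k, a−2=y.

rocky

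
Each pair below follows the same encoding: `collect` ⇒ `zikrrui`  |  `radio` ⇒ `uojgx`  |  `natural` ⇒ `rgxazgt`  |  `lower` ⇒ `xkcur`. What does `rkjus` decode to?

The word is reversed, then every letter is shifted forward by 6.
Decoding rkjus: shift back: r−6=l, k−6=e, j−6=d, u−6=o, s−6=m → ledom; then reverse → model.

model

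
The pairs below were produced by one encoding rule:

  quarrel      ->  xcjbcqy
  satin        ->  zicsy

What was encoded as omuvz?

hello

In quarrel: q→x is +7, u→c is +8, a→j is +9, r→b is +10 — the shift increases by 1 each position. The shift increases by 1 at each position, starting from +7: 7, 8, 9, ….
Undoing it on omuvz: o−7=h, m−8=e, u−9=l, v−10=l, z−11=o.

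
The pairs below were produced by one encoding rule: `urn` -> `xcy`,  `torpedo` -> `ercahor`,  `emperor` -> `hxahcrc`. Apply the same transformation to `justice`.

uxdelnh

The shift depends on letter class: consonant r→c is +11, but vowel u→x is +3. The rule splits by letter class: vowels +3, consonants +11.
On justice: j(cons)+11=u, u(vowel)+3=x, s(cons)+11=d, t(cons)+11=e, i(vowel)+3=l, c(cons)+11=n, e(vowel)+3=h.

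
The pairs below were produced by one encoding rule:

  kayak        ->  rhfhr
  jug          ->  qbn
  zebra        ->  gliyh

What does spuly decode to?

Compare letters: k→r is +7, a→h is +7, y→f is +7 — a constant shift. This is a Caesar cipher with shift 7.
Decoding spuly: s−7=l, p−7=i, u−7=n, l−7=e, y−7=r.

liner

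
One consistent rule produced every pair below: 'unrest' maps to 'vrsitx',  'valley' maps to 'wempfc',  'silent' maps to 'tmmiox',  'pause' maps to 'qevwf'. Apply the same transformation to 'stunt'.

Shifts by position in unrest: pos 0: u→v (+1), pos 1: n→r (+4), pos 2: r→s (+1), pos 3: e→i (+4) — repeating every 2. The shifts repeat in a cycle of length 2: positions 0,1,… shift by +1, +4, then the pattern repeats.
For stunt: s+1=t, t+4=x, u+1=v, n+4=r, t+1=u.

txvru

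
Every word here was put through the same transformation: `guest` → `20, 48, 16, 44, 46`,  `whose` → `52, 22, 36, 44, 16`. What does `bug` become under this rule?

10, 48, 20

g(#7)→20 and u(#21)→48: differences scale by 2, so n = 2·pos + 6. With a=1..z=26, the number is 2·pos + 6.
On bug: b=2→10, u=21→48, g=7→20.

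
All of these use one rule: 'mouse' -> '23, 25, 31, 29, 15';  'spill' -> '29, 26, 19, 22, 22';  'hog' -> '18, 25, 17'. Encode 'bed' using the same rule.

Letters become their 1-based position plus 10 (so a→11, b→12, …).
On bed: b=2→12, e=5→15, d=4→14.

12, 15, 14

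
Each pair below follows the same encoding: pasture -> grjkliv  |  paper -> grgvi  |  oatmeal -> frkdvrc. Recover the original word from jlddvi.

summer

This is a Caesar cipher with shift 17.
Reversing it on jlddvi: j−17=s, l−17=u, d−17=m, d−17=m, v−17=e, i−17=r.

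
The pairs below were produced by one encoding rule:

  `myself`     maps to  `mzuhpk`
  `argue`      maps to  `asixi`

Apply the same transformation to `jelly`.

jfnoc

In myself: m→m is +0, y→z is +1, s→u is +2, e→h is +3 — the shift increases by 1 each position. Each letter shifts forward by its position index (0, 1, 2, …) — the shift grows by one for each successive letter.
Applying it to jelly: j+0=j, e+1=f, l+2=n, l+3=o, y+4=c.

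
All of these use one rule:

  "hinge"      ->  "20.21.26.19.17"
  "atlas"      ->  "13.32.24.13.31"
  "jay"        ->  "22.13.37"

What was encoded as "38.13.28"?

Each letter is replaced by its alphabet position (a=1..z=26) + 12.
Reversing it on 38.13.28: 38→(38−12)÷1=26=z, 13→(13−12)÷1=1=a, 28→(28−12)÷1=16=p.

zap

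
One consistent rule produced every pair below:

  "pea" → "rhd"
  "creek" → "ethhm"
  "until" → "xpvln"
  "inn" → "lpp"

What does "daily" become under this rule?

The shift depends on letter class: consonant p→r is +2, but vowel e→h is +3. The rule splits by letter class: vowels +3, consonants +2.
On daily: d(cons)+2=f, a(vowel)+3=d, i(vowel)+3=l, l(cons)+2=n, y(cons)+2=a.

fdlna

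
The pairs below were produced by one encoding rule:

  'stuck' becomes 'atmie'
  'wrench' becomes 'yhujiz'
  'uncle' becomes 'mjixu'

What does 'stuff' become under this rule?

atmnn

s(18)→a(0) and t(19)→t(19) fit y≡19x+22 (mod 26); the inverse of 19 mod 26 is 11. Each letter's alphabet position (a=0..z=25) is mapped through 19·x+22 mod 26 — an affine cipher.
Applying it to stuff: s(18)→19·18+22≡0=a; t(19)→19·19+22≡19=t; u(20)→19·20+22≡12=m; f(5)→19·5+22≡13=n; f(5)→19·5+22≡13=n (all mod 26).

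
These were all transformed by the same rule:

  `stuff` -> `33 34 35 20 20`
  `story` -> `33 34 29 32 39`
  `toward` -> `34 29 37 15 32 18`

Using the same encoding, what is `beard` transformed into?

16 19 15 32 18

s is letter #19 and maps to 33: an offset of 14. Each letter is replaced by its alphabet position (a=1..z=26) + 14.
For beard: b=2→16, e=5→19, a=1→15, r=18→32, d=4→18.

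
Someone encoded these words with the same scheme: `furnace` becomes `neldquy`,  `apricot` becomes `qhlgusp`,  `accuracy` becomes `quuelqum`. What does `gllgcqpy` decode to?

irrigate

Treating letters as 0–25, the rule is x ↦ 15x + 16 (mod 26).
Decoding gllgcqpy: g(6)→7·(6−16)≡8=i; l(11)→7·(11−16)≡17=r; l(11)→7·(11−16)≡17=r; g(6)→7·(6−16)≡8=i; c(2)→7·(2−16)≡6=g; q(16)→7·(16−16)≡0=a; p(15)→7·(15−16)≡19=t; y(24)→7·(24−16)≡4=e (all mod 26).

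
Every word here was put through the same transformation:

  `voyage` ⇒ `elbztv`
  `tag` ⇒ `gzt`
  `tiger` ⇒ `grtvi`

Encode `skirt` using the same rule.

hprig

Letters are reflected about the middle of the alphabet (position → 25−position): Atbash.
For skirt: s↔h, k↔p, i↔r, r↔i, t↔g.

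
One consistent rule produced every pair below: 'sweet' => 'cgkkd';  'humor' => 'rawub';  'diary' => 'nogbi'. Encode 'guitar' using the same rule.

qaodgb

The shift depends on letter class: consonant s→c is +10, but vowel e→k is +6. Two shifts are in play — +6 for a/e/i/o/u, +10 for every other letter.
On guitar: g(cons)+10=q, u(vowel)+6=a, i(vowel)+6=o, t(cons)+10=d, a(vowel)+6=g, r(cons)+10=b.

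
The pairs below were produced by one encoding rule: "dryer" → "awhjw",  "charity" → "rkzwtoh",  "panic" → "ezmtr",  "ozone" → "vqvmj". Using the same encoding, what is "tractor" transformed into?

owzrovw

Treating letters as 0–25, the rule is x ↦ 9x + 25 (mod 26).
Applying it to tractor: t(19)→9·19+25≡14=o; r(17)→9·17+25≡22=w; a(0)→9·0+25≡25=z; c(2)→9·2+25≡17=r; t(19)→9·19+25≡14=o; o(14)→9·14+25≡21=v; r(17)→9·17+25≡22=w (all mod 26).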